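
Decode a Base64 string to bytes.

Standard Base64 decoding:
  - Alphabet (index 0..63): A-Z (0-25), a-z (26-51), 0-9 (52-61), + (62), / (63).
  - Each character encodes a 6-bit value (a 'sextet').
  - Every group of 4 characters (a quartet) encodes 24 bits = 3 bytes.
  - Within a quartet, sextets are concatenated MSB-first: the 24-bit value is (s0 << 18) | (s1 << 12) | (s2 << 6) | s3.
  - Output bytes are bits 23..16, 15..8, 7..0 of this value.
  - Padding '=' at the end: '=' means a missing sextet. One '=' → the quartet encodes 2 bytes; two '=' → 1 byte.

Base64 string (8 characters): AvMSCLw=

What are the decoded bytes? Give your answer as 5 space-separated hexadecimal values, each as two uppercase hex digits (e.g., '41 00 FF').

Answer: 02 F3 12 08 BC

Derivation:
After char 0 ('A'=0): chars_in_quartet=1 acc=0x0 bytes_emitted=0
After char 1 ('v'=47): chars_in_quartet=2 acc=0x2F bytes_emitted=0
After char 2 ('M'=12): chars_in_quartet=3 acc=0xBCC bytes_emitted=0
After char 3 ('S'=18): chars_in_quartet=4 acc=0x2F312 -> emit 02 F3 12, reset; bytes_emitted=3
After char 4 ('C'=2): chars_in_quartet=1 acc=0x2 bytes_emitted=3
After char 5 ('L'=11): chars_in_quartet=2 acc=0x8B bytes_emitted=3
After char 6 ('w'=48): chars_in_quartet=3 acc=0x22F0 bytes_emitted=3
Padding '=': partial quartet acc=0x22F0 -> emit 08 BC; bytes_emitted=5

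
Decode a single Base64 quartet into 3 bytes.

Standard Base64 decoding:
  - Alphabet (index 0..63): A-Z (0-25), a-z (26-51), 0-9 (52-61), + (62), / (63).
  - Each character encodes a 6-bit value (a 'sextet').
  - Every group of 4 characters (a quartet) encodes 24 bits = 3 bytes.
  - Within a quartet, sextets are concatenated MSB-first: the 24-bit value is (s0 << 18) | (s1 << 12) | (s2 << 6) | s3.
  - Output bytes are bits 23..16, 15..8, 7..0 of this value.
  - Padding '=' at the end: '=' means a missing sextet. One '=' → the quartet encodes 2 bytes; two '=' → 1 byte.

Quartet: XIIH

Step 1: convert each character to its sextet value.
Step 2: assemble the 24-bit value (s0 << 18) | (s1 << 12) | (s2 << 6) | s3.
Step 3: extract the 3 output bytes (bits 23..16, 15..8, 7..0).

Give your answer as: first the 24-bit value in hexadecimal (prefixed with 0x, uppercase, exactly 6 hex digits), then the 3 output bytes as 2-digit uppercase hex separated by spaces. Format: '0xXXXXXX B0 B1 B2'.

Sextets: X=23, I=8, I=8, H=7
24-bit: (23<<18) | (8<<12) | (8<<6) | 7
      = 0x5C0000 | 0x008000 | 0x000200 | 0x000007
      = 0x5C8207
Bytes: (v>>16)&0xFF=5C, (v>>8)&0xFF=82, v&0xFF=07

Answer: 0x5C8207 5C 82 07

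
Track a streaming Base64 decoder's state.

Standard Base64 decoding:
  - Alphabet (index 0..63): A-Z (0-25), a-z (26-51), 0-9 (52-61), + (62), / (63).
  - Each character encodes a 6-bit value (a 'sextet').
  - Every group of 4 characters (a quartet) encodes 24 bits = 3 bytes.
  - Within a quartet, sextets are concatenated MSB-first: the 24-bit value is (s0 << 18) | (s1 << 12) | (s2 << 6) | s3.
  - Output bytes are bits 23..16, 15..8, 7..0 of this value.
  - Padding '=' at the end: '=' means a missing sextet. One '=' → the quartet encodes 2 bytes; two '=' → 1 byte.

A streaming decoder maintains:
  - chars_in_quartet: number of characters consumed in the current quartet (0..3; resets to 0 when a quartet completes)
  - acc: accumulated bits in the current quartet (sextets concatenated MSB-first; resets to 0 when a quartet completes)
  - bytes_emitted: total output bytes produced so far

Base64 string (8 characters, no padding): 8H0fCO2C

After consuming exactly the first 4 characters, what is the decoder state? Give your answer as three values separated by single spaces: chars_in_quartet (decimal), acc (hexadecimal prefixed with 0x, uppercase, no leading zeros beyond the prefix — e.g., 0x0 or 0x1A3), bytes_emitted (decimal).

Answer: 0 0x0 3

Derivation:
After char 0 ('8'=60): chars_in_quartet=1 acc=0x3C bytes_emitted=0
After char 1 ('H'=7): chars_in_quartet=2 acc=0xF07 bytes_emitted=0
After char 2 ('0'=52): chars_in_quartet=3 acc=0x3C1F4 bytes_emitted=0
After char 3 ('f'=31): chars_in_quartet=4 acc=0xF07D1F -> emit F0 7D 1F, reset; bytes_emitted=3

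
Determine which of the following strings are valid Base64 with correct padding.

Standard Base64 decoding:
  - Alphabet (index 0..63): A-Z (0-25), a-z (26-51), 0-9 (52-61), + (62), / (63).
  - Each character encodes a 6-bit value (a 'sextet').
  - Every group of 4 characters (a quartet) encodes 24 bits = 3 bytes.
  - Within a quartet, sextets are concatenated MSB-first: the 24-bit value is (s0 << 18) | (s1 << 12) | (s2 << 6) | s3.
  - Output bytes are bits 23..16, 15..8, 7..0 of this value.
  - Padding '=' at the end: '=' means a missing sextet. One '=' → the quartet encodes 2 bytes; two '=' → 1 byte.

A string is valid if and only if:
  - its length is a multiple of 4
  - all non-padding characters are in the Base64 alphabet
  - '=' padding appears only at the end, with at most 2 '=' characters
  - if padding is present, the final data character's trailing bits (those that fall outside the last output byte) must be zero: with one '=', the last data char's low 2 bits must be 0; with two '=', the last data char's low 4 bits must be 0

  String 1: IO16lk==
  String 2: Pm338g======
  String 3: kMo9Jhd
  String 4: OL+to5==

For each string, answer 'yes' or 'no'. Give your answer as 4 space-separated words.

String 1: 'IO16lk==' → invalid (bad trailing bits)
String 2: 'Pm338g======' → invalid (6 pad chars (max 2))
String 3: 'kMo9Jhd' → invalid (len=7 not mult of 4)
String 4: 'OL+to5==' → invalid (bad trailing bits)

Answer: no no no no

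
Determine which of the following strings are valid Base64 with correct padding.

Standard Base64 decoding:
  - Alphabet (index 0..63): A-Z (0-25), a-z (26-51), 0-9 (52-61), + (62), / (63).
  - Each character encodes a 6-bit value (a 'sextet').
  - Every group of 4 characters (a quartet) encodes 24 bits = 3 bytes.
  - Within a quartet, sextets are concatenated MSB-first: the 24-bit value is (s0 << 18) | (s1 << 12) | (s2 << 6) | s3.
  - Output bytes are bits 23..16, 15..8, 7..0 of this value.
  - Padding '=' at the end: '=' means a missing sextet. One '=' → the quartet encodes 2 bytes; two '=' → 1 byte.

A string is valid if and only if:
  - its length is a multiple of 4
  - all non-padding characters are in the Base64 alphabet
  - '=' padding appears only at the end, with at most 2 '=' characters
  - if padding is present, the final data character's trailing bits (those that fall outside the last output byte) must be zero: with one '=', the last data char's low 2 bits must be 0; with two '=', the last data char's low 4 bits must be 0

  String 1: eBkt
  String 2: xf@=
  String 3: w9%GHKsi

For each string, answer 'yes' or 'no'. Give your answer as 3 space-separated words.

String 1: 'eBkt' → valid
String 2: 'xf@=' → invalid (bad char(s): ['@'])
String 3: 'w9%GHKsi' → invalid (bad char(s): ['%'])

Answer: yes no no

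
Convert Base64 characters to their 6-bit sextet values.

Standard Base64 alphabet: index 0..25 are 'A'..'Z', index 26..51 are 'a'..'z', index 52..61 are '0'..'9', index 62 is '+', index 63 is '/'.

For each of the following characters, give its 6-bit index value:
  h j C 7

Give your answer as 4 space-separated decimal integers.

Answer: 33 35 2 59

Derivation:
'h': a..z range, 26 + ord('h') − ord('a') = 33
'j': a..z range, 26 + ord('j') − ord('a') = 35
'C': A..Z range, ord('C') − ord('A') = 2
'7': 0..9 range, 52 + ord('7') − ord('0') = 59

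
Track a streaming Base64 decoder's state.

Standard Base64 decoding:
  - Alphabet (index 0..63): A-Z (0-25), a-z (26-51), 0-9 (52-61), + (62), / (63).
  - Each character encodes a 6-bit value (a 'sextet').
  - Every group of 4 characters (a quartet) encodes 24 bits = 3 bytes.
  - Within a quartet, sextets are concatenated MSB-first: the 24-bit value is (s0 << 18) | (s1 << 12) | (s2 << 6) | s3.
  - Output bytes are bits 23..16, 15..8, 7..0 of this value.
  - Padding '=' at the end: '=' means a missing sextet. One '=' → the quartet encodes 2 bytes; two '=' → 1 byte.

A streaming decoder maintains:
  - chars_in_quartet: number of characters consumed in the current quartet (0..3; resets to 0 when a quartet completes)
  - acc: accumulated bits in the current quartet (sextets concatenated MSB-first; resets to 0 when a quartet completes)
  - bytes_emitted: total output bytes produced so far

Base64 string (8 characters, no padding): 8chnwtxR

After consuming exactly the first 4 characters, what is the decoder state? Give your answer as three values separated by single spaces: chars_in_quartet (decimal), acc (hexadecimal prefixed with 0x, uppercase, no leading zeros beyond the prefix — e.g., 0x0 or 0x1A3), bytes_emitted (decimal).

Answer: 0 0x0 3

Derivation:
After char 0 ('8'=60): chars_in_quartet=1 acc=0x3C bytes_emitted=0
After char 1 ('c'=28): chars_in_quartet=2 acc=0xF1C bytes_emitted=0
After char 2 ('h'=33): chars_in_quartet=3 acc=0x3C721 bytes_emitted=0
After char 3 ('n'=39): chars_in_quartet=4 acc=0xF1C867 -> emit F1 C8 67, reset; bytes_emitted=3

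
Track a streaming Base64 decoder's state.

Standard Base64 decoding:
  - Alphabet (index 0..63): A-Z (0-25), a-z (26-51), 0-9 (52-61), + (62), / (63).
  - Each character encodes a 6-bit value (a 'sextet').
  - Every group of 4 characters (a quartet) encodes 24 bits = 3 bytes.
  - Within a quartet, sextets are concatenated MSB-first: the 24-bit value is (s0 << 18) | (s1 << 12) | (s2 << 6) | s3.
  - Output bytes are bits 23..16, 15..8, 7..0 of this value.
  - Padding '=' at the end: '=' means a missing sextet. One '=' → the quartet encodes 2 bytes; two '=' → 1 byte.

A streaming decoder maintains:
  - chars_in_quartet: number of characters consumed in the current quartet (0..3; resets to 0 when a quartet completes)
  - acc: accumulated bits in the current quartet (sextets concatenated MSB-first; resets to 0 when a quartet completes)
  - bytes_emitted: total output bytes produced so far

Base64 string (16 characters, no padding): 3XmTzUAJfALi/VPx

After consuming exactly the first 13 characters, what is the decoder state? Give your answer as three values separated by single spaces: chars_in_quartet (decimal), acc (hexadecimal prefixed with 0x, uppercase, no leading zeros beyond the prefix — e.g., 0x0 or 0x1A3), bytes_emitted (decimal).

After char 0 ('3'=55): chars_in_quartet=1 acc=0x37 bytes_emitted=0
After char 1 ('X'=23): chars_in_quartet=2 acc=0xDD7 bytes_emitted=0
After char 2 ('m'=38): chars_in_quartet=3 acc=0x375E6 bytes_emitted=0
After char 3 ('T'=19): chars_in_quartet=4 acc=0xDD7993 -> emit DD 79 93, reset; bytes_emitted=3
After char 4 ('z'=51): chars_in_quartet=1 acc=0x33 bytes_emitted=3
After char 5 ('U'=20): chars_in_quartet=2 acc=0xCD4 bytes_emitted=3
After char 6 ('A'=0): chars_in_quartet=3 acc=0x33500 bytes_emitted=3
After char 7 ('J'=9): chars_in_quartet=4 acc=0xCD4009 -> emit CD 40 09, reset; bytes_emitted=6
After char 8 ('f'=31): chars_in_quartet=1 acc=0x1F bytes_emitted=6
After char 9 ('A'=0): chars_in_quartet=2 acc=0x7C0 bytes_emitted=6
After char 10 ('L'=11): chars_in_quartet=3 acc=0x1F00B bytes_emitted=6
After char 11 ('i'=34): chars_in_quartet=4 acc=0x7C02E2 -> emit 7C 02 E2, reset; bytes_emitted=9
After char 12 ('/'=63): chars_in_quartet=1 acc=0x3F bytes_emitted=9

Answer: 1 0x3F 9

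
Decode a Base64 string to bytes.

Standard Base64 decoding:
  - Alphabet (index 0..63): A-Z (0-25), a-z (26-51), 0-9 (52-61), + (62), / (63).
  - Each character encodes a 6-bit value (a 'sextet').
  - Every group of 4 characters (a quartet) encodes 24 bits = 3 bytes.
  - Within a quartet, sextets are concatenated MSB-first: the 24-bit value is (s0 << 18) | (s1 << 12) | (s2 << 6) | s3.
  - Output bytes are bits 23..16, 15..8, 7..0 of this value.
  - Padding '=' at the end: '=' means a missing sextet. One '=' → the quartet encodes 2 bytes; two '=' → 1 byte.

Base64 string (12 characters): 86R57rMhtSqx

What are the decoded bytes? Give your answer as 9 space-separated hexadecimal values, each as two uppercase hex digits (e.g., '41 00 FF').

After char 0 ('8'=60): chars_in_quartet=1 acc=0x3C bytes_emitted=0
After char 1 ('6'=58): chars_in_quartet=2 acc=0xF3A bytes_emitted=0
After char 2 ('R'=17): chars_in_quartet=3 acc=0x3CE91 bytes_emitted=0
After char 3 ('5'=57): chars_in_quartet=4 acc=0xF3A479 -> emit F3 A4 79, reset; bytes_emitted=3
After char 4 ('7'=59): chars_in_quartet=1 acc=0x3B bytes_emitted=3
After char 5 ('r'=43): chars_in_quartet=2 acc=0xEEB bytes_emitted=3
After char 6 ('M'=12): chars_in_quartet=3 acc=0x3BACC bytes_emitted=3
After char 7 ('h'=33): chars_in_quartet=4 acc=0xEEB321 -> emit EE B3 21, reset; bytes_emitted=6
After char 8 ('t'=45): chars_in_quartet=1 acc=0x2D bytes_emitted=6
After char 9 ('S'=18): chars_in_quartet=2 acc=0xB52 bytes_emitted=6
After char 10 ('q'=42): chars_in_quartet=3 acc=0x2D4AA bytes_emitted=6
After char 11 ('x'=49): chars_in_quartet=4 acc=0xB52AB1 -> emit B5 2A B1, reset; bytes_emitted=9

Answer: F3 A4 79 EE B3 21 B5 2A B1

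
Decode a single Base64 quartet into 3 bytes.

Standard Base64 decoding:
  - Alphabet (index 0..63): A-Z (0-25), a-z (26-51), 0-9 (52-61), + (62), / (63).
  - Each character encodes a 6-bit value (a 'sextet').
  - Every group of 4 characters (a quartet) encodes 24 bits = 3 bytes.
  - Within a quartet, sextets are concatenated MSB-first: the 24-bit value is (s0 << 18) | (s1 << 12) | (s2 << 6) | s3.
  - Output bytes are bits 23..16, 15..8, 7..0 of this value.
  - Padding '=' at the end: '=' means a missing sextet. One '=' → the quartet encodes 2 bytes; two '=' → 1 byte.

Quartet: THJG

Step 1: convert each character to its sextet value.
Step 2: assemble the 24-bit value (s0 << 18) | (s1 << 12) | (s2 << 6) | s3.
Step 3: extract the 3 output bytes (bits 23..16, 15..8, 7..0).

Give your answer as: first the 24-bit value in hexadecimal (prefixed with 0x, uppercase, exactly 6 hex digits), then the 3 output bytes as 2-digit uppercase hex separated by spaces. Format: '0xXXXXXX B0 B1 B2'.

Answer: 0x4C7246 4C 72 46

Derivation:
Sextets: T=19, H=7, J=9, G=6
24-bit: (19<<18) | (7<<12) | (9<<6) | 6
      = 0x4C0000 | 0x007000 | 0x000240 | 0x000006
      = 0x4C7246
Bytes: (v>>16)&0xFF=4C, (v>>8)&0xFF=72, v&0xFF=46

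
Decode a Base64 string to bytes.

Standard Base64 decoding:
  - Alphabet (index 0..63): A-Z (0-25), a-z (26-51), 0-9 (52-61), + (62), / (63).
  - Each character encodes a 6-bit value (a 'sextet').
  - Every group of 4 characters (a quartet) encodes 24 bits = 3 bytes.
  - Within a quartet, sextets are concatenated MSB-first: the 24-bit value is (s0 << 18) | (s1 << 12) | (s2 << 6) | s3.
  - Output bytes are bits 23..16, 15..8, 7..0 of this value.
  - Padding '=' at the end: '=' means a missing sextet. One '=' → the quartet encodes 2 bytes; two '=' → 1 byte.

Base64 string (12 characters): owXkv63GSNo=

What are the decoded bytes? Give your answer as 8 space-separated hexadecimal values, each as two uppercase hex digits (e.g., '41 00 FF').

After char 0 ('o'=40): chars_in_quartet=1 acc=0x28 bytes_emitted=0
After char 1 ('w'=48): chars_in_quartet=2 acc=0xA30 bytes_emitted=0
After char 2 ('X'=23): chars_in_quartet=3 acc=0x28C17 bytes_emitted=0
After char 3 ('k'=36): chars_in_quartet=4 acc=0xA305E4 -> emit A3 05 E4, reset; bytes_emitted=3
After char 4 ('v'=47): chars_in_quartet=1 acc=0x2F bytes_emitted=3
After char 5 ('6'=58): chars_in_quartet=2 acc=0xBFA bytes_emitted=3
After char 6 ('3'=55): chars_in_quartet=3 acc=0x2FEB7 bytes_emitted=3
After char 7 ('G'=6): chars_in_quartet=4 acc=0xBFADC6 -> emit BF AD C6, reset; bytes_emitted=6
After char 8 ('S'=18): chars_in_quartet=1 acc=0x12 bytes_emitted=6
After char 9 ('N'=13): chars_in_quartet=2 acc=0x48D bytes_emitted=6
After char 10 ('o'=40): chars_in_quartet=3 acc=0x12368 bytes_emitted=6
Padding '=': partial quartet acc=0x12368 -> emit 48 DA; bytes_emitted=8

Answer: A3 05 E4 BF AD C6 48 DA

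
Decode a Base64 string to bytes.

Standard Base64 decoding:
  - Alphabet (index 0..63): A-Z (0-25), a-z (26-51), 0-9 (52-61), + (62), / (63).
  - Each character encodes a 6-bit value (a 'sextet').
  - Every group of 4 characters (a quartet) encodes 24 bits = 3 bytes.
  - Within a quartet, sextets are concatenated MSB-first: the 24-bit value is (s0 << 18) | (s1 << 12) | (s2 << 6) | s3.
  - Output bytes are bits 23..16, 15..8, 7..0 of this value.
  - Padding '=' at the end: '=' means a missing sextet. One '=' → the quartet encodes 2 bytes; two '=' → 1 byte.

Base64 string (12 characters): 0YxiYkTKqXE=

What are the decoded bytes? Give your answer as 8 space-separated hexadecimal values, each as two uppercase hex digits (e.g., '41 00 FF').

After char 0 ('0'=52): chars_in_quartet=1 acc=0x34 bytes_emitted=0
After char 1 ('Y'=24): chars_in_quartet=2 acc=0xD18 bytes_emitted=0
After char 2 ('x'=49): chars_in_quartet=3 acc=0x34631 bytes_emitted=0
After char 3 ('i'=34): chars_in_quartet=4 acc=0xD18C62 -> emit D1 8C 62, reset; bytes_emitted=3
After char 4 ('Y'=24): chars_in_quartet=1 acc=0x18 bytes_emitted=3
After char 5 ('k'=36): chars_in_quartet=2 acc=0x624 bytes_emitted=3
After char 6 ('T'=19): chars_in_quartet=3 acc=0x18913 bytes_emitted=3
After char 7 ('K'=10): chars_in_quartet=4 acc=0x6244CA -> emit 62 44 CA, reset; bytes_emitted=6
After char 8 ('q'=42): chars_in_quartet=1 acc=0x2A bytes_emitted=6
After char 9 ('X'=23): chars_in_quartet=2 acc=0xA97 bytes_emitted=6
After char 10 ('E'=4): chars_in_quartet=3 acc=0x2A5C4 bytes_emitted=6
Padding '=': partial quartet acc=0x2A5C4 -> emit A9 71; bytes_emitted=8

Answer: D1 8C 62 62 44 CA A9 71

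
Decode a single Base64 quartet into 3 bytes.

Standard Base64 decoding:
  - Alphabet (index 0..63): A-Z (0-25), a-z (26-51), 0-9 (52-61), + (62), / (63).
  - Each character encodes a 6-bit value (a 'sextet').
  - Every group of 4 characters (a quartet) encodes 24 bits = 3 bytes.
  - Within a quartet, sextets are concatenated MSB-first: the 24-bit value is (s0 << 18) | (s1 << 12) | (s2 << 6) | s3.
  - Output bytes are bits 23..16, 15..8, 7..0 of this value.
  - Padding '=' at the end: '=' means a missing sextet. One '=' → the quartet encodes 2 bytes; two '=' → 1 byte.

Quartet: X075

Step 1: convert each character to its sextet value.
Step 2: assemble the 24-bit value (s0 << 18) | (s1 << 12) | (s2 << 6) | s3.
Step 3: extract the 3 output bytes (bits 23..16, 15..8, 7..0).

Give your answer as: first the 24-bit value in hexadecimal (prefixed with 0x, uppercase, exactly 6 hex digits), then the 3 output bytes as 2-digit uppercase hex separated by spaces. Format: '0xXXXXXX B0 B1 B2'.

Sextets: X=23, 0=52, 7=59, 5=57
24-bit: (23<<18) | (52<<12) | (59<<6) | 57
      = 0x5C0000 | 0x034000 | 0x000EC0 | 0x000039
      = 0x5F4EF9
Bytes: (v>>16)&0xFF=5F, (v>>8)&0xFF=4E, v&0xFF=F9

Answer: 0x5F4EF9 5F 4E F9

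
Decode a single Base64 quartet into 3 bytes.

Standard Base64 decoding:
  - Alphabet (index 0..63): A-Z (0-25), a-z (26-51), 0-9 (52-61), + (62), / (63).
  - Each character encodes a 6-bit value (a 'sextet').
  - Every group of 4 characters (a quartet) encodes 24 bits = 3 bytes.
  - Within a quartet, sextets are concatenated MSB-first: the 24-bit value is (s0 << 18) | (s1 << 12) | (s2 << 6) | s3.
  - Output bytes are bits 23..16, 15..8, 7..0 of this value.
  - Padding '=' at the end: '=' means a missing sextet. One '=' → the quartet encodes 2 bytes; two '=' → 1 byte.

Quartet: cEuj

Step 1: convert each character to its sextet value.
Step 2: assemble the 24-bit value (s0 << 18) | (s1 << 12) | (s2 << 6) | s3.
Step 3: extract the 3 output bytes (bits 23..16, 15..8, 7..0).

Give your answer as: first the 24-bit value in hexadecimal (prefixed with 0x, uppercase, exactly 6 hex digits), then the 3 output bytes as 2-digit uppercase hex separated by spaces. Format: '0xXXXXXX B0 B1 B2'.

Sextets: c=28, E=4, u=46, j=35
24-bit: (28<<18) | (4<<12) | (46<<6) | 35
      = 0x700000 | 0x004000 | 0x000B80 | 0x000023
      = 0x704BA3
Bytes: (v>>16)&0xFF=70, (v>>8)&0xFF=4B, v&0xFF=A3

Answer: 0x704BA3 70 4B A3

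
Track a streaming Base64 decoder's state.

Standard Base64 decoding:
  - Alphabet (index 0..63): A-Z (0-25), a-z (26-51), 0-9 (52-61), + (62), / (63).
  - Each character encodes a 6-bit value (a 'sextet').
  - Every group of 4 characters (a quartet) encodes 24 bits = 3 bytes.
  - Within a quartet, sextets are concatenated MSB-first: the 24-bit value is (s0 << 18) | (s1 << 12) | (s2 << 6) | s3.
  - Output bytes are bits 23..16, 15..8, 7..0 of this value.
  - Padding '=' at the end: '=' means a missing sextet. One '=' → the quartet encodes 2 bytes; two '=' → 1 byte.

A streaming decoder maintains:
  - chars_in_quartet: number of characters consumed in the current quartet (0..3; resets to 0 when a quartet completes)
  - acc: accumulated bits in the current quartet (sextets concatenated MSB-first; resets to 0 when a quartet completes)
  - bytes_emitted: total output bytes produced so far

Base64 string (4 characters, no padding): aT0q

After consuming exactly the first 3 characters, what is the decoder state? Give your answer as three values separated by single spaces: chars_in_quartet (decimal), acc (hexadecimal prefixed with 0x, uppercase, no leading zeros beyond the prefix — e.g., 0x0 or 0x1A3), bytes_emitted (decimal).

After char 0 ('a'=26): chars_in_quartet=1 acc=0x1A bytes_emitted=0
After char 1 ('T'=19): chars_in_quartet=2 acc=0x693 bytes_emitted=0
After char 2 ('0'=52): chars_in_quartet=3 acc=0x1A4F4 bytes_emitted=0

Answer: 3 0x1A4F4 0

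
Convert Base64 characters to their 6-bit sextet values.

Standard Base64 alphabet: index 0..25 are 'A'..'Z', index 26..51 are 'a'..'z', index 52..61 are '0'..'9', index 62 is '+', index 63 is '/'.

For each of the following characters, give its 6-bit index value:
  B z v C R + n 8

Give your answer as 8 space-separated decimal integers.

Answer: 1 51 47 2 17 62 39 60

Derivation:
'B': A..Z range, ord('B') − ord('A') = 1
'z': a..z range, 26 + ord('z') − ord('a') = 51
'v': a..z range, 26 + ord('v') − ord('a') = 47
'C': A..Z range, ord('C') − ord('A') = 2
'R': A..Z range, ord('R') − ord('A') = 17
'+': index 62
'n': a..z range, 26 + ord('n') − ord('a') = 39
'8': 0..9 range, 52 + ord('8') − ord('0') = 60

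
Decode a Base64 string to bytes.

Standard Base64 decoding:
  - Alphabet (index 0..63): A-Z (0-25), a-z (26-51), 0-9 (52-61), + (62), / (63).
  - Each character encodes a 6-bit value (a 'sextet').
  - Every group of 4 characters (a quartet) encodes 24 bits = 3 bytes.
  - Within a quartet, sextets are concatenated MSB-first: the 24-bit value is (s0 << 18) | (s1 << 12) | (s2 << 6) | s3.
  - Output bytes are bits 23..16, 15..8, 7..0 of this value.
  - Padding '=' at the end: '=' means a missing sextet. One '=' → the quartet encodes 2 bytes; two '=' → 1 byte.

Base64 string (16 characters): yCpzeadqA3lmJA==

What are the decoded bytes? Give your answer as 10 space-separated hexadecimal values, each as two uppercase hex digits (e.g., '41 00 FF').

After char 0 ('y'=50): chars_in_quartet=1 acc=0x32 bytes_emitted=0
After char 1 ('C'=2): chars_in_quartet=2 acc=0xC82 bytes_emitted=0
After char 2 ('p'=41): chars_in_quartet=3 acc=0x320A9 bytes_emitted=0
After char 3 ('z'=51): chars_in_quartet=4 acc=0xC82A73 -> emit C8 2A 73, reset; bytes_emitted=3
After char 4 ('e'=30): chars_in_quartet=1 acc=0x1E bytes_emitted=3
After char 5 ('a'=26): chars_in_quartet=2 acc=0x79A bytes_emitted=3
After char 6 ('d'=29): chars_in_quartet=3 acc=0x1E69D bytes_emitted=3
After char 7 ('q'=42): chars_in_quartet=4 acc=0x79A76A -> emit 79 A7 6A, reset; bytes_emitted=6
After char 8 ('A'=0): chars_in_quartet=1 acc=0x0 bytes_emitted=6
After char 9 ('3'=55): chars_in_quartet=2 acc=0x37 bytes_emitted=6
After char 10 ('l'=37): chars_in_quartet=3 acc=0xDE5 bytes_emitted=6
After char 11 ('m'=38): chars_in_quartet=4 acc=0x37966 -> emit 03 79 66, reset; bytes_emitted=9
After char 12 ('J'=9): chars_in_quartet=1 acc=0x9 bytes_emitted=9
After char 13 ('A'=0): chars_in_quartet=2 acc=0x240 bytes_emitted=9
Padding '==': partial quartet acc=0x240 -> emit 24; bytes_emitted=10

Answer: C8 2A 73 79 A7 6A 03 79 66 24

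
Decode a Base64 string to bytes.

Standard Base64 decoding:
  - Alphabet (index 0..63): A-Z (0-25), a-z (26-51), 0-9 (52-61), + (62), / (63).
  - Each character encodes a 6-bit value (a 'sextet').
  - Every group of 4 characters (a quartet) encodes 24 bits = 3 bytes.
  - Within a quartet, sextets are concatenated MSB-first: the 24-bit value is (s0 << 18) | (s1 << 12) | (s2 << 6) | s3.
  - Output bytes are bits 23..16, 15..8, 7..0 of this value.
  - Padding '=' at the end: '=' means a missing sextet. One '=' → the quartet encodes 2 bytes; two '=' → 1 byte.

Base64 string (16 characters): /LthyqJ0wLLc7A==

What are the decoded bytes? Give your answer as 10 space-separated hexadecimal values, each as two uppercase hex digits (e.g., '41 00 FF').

Answer: FC BB 61 CA A2 74 C0 B2 DC EC

Derivation:
After char 0 ('/'=63): chars_in_quartet=1 acc=0x3F bytes_emitted=0
After char 1 ('L'=11): chars_in_quartet=2 acc=0xFCB bytes_emitted=0
After char 2 ('t'=45): chars_in_quartet=3 acc=0x3F2ED bytes_emitted=0
After char 3 ('h'=33): chars_in_quartet=4 acc=0xFCBB61 -> emit FC BB 61, reset; bytes_emitted=3
After char 4 ('y'=50): chars_in_quartet=1 acc=0x32 bytes_emitted=3
After char 5 ('q'=42): chars_in_quartet=2 acc=0xCAA bytes_emitted=3
After char 6 ('J'=9): chars_in_quartet=3 acc=0x32A89 bytes_emitted=3
After char 7 ('0'=52): chars_in_quartet=4 acc=0xCAA274 -> emit CA A2 74, reset; bytes_emitted=6
After char 8 ('w'=48): chars_in_quartet=1 acc=0x30 bytes_emitted=6
After char 9 ('L'=11): chars_in_quartet=2 acc=0xC0B bytes_emitted=6
After char 10 ('L'=11): chars_in_quartet=3 acc=0x302CB bytes_emitted=6
After char 11 ('c'=28): chars_in_quartet=4 acc=0xC0B2DC -> emit C0 B2 DC, reset; bytes_emitted=9
After char 12 ('7'=59): chars_in_quartet=1 acc=0x3B bytes_emitted=9
After char 13 ('A'=0): chars_in_quartet=2 acc=0xEC0 bytes_emitted=9
Padding '==': partial quartet acc=0xEC0 -> emit EC; bytes_emitted=10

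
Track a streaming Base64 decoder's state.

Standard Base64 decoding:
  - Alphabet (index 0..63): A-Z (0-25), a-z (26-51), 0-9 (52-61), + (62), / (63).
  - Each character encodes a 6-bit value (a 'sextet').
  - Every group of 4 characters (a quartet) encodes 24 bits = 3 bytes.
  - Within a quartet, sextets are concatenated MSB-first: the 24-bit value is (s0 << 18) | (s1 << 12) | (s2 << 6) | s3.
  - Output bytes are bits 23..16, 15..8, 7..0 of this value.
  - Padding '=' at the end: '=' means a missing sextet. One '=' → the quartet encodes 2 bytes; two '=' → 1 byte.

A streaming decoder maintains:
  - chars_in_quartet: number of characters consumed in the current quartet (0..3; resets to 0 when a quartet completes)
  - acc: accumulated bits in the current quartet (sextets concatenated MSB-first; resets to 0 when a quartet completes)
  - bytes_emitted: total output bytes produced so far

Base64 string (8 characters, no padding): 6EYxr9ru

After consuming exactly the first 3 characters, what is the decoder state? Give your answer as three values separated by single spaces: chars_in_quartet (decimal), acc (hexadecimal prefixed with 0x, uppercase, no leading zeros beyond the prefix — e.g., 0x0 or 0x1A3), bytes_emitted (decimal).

After char 0 ('6'=58): chars_in_quartet=1 acc=0x3A bytes_emitted=0
After char 1 ('E'=4): chars_in_quartet=2 acc=0xE84 bytes_emitted=0
After char 2 ('Y'=24): chars_in_quartet=3 acc=0x3A118 bytes_emitted=0

Answer: 3 0x3A118 0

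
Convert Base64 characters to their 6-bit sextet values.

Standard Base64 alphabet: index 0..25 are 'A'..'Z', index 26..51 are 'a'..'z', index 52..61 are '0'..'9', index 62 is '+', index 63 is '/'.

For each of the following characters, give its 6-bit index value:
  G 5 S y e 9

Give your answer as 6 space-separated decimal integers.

'G': A..Z range, ord('G') − ord('A') = 6
'5': 0..9 range, 52 + ord('5') − ord('0') = 57
'S': A..Z range, ord('S') − ord('A') = 18
'y': a..z range, 26 + ord('y') − ord('a') = 50
'e': a..z range, 26 + ord('e') − ord('a') = 30
'9': 0..9 range, 52 + ord('9') − ord('0') = 61

Answer: 6 57 18 50 30 61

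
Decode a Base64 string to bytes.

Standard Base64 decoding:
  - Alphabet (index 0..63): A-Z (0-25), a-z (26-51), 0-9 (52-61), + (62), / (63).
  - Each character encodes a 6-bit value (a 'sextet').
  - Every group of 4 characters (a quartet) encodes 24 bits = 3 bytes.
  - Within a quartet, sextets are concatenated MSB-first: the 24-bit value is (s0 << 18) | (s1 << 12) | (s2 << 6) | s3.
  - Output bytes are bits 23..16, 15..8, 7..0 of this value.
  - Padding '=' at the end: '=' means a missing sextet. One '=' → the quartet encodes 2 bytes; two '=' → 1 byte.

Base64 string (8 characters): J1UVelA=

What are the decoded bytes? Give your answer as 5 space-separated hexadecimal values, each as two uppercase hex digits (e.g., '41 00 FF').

Answer: 27 55 15 7A 50

Derivation:
After char 0 ('J'=9): chars_in_quartet=1 acc=0x9 bytes_emitted=0
After char 1 ('1'=53): chars_in_quartet=2 acc=0x275 bytes_emitted=0
After char 2 ('U'=20): chars_in_quartet=3 acc=0x9D54 bytes_emitted=0
After char 3 ('V'=21): chars_in_quartet=4 acc=0x275515 -> emit 27 55 15, reset; bytes_emitted=3
After char 4 ('e'=30): chars_in_quartet=1 acc=0x1E bytes_emitted=3
After char 5 ('l'=37): chars_in_quartet=2 acc=0x7A5 bytes_emitted=3
After char 6 ('A'=0): chars_in_quartet=3 acc=0x1E940 bytes_emitted=3
Padding '=': partial quartet acc=0x1E940 -> emit 7A 50; bytes_emitted=5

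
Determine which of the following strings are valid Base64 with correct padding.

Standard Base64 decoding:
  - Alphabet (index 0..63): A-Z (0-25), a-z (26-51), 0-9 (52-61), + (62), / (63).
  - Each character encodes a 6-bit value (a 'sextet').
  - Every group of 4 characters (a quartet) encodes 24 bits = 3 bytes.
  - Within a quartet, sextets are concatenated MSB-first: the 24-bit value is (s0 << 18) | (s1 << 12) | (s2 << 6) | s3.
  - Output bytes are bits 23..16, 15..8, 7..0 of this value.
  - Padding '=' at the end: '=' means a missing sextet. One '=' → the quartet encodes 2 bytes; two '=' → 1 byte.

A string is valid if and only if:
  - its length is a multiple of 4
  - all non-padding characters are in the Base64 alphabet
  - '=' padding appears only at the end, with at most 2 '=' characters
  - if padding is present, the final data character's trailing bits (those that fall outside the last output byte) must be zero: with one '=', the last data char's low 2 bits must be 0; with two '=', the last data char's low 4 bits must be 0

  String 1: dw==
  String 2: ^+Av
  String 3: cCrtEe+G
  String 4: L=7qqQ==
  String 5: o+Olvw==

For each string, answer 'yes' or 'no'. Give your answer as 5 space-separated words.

String 1: 'dw==' → valid
String 2: '^+Av' → invalid (bad char(s): ['^'])
String 3: 'cCrtEe+G' → valid
String 4: 'L=7qqQ==' → invalid (bad char(s): ['=']; '=' in middle)
String 5: 'o+Olvw==' → valid

Answer: yes no yes no yes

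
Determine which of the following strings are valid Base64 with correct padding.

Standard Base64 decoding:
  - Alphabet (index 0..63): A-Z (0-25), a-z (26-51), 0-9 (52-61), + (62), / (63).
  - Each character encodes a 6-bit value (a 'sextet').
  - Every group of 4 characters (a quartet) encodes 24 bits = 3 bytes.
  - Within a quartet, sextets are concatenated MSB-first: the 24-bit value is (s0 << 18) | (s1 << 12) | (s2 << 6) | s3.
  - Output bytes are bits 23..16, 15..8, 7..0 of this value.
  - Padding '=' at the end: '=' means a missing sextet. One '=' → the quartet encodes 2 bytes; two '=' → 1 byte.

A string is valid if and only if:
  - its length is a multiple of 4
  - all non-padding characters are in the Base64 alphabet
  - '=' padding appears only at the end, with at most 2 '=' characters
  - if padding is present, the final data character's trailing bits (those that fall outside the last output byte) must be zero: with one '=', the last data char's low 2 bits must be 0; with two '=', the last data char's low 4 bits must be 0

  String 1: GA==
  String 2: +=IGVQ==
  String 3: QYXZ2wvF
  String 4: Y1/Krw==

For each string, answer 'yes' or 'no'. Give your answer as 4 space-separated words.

Answer: yes no yes yes

Derivation:
String 1: 'GA==' → valid
String 2: '+=IGVQ==' → invalid (bad char(s): ['=']; '=' in middle)
String 3: 'QYXZ2wvF' → valid
String 4: 'Y1/Krw==' → valid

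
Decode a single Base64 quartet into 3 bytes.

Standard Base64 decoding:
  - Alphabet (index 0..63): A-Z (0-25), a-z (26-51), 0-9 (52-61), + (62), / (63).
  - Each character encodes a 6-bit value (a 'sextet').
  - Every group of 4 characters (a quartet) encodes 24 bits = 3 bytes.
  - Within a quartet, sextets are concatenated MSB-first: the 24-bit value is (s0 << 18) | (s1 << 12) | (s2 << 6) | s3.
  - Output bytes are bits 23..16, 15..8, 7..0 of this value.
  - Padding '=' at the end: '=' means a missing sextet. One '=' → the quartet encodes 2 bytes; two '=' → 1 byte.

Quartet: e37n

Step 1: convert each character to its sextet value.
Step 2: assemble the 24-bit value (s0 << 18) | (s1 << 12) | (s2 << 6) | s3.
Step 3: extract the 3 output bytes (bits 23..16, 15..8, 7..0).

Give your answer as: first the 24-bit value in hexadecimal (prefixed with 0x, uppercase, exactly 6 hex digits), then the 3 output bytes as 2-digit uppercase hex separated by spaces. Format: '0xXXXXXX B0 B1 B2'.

Sextets: e=30, 3=55, 7=59, n=39
24-bit: (30<<18) | (55<<12) | (59<<6) | 39
      = 0x780000 | 0x037000 | 0x000EC0 | 0x000027
      = 0x7B7EE7
Bytes: (v>>16)&0xFF=7B, (v>>8)&0xFF=7E, v&0xFF=E7

Answer: 0x7B7EE7 7B 7E E7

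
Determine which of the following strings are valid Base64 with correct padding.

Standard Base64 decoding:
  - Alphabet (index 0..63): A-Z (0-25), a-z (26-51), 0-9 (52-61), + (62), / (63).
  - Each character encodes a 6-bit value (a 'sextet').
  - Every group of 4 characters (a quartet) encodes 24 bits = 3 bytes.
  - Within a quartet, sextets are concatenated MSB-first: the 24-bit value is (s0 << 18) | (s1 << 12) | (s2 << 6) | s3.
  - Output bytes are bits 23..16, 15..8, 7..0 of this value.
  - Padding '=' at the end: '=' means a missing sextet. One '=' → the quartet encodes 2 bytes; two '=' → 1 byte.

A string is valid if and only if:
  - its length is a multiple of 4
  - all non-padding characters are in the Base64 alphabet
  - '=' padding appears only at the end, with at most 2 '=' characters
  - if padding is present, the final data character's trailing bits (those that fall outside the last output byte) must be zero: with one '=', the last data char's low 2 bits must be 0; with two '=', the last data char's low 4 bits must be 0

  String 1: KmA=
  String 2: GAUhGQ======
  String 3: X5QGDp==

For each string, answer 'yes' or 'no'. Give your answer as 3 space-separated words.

String 1: 'KmA=' → valid
String 2: 'GAUhGQ======' → invalid (6 pad chars (max 2))
String 3: 'X5QGDp==' → invalid (bad trailing bits)

Answer: yes no no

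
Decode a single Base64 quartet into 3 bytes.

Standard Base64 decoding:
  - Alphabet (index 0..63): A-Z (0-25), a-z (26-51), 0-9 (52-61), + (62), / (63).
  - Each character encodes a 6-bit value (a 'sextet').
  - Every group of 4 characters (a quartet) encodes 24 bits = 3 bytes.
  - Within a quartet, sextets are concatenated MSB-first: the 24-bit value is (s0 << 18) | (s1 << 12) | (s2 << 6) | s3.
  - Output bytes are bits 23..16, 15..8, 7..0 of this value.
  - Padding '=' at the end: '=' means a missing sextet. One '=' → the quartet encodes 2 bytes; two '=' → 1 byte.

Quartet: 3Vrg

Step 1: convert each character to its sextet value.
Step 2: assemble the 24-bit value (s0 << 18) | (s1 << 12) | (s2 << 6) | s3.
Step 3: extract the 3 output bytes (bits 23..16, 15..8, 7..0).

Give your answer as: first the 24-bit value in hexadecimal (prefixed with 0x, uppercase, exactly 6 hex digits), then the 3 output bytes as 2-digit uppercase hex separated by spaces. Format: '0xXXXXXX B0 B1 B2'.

Answer: 0xDD5AE0 DD 5A E0

Derivation:
Sextets: 3=55, V=21, r=43, g=32
24-bit: (55<<18) | (21<<12) | (43<<6) | 32
      = 0xDC0000 | 0x015000 | 0x000AC0 | 0x000020
      = 0xDD5AE0
Bytes: (v>>16)&0xFF=DD, (v>>8)&0xFF=5A, v&0xFF=E0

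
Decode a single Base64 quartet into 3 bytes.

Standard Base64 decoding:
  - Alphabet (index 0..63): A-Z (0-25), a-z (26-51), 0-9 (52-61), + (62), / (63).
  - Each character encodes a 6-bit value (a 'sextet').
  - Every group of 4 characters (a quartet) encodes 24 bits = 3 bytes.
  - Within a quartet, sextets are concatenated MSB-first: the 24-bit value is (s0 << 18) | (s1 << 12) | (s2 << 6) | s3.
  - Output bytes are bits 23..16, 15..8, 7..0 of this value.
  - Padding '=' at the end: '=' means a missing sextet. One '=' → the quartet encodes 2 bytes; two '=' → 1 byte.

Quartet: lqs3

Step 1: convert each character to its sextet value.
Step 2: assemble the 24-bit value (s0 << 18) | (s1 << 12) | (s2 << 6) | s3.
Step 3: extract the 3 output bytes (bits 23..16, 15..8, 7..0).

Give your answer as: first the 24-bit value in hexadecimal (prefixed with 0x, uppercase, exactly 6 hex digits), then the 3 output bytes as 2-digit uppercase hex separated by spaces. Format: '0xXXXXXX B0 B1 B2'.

Answer: 0x96AB37 96 AB 37

Derivation:
Sextets: l=37, q=42, s=44, 3=55
24-bit: (37<<18) | (42<<12) | (44<<6) | 55
      = 0x940000 | 0x02A000 | 0x000B00 | 0x000037
      = 0x96AB37
Bytes: (v>>16)&0xFF=96, (v>>8)&0xFF=AB, v&0xFF=37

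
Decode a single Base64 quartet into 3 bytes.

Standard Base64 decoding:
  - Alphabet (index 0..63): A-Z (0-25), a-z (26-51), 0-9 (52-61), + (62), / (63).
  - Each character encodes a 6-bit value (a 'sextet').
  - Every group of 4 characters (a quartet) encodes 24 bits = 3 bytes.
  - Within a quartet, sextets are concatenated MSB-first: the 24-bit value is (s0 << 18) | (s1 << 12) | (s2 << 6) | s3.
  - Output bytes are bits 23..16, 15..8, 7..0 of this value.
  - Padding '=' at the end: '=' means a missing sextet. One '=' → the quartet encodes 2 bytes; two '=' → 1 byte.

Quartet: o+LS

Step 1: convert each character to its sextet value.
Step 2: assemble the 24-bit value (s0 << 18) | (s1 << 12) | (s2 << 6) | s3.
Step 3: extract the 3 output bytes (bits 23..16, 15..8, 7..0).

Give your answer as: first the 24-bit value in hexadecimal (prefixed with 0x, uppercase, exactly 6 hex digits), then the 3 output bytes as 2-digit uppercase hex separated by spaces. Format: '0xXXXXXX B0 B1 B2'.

Answer: 0xA3E2D2 A3 E2 D2

Derivation:
Sextets: o=40, +=62, L=11, S=18
24-bit: (40<<18) | (62<<12) | (11<<6) | 18
      = 0xA00000 | 0x03E000 | 0x0002C0 | 0x000012
      = 0xA3E2D2
Bytes: (v>>16)&0xFF=A3, (v>>8)&0xFF=E2, v&0xFF=D2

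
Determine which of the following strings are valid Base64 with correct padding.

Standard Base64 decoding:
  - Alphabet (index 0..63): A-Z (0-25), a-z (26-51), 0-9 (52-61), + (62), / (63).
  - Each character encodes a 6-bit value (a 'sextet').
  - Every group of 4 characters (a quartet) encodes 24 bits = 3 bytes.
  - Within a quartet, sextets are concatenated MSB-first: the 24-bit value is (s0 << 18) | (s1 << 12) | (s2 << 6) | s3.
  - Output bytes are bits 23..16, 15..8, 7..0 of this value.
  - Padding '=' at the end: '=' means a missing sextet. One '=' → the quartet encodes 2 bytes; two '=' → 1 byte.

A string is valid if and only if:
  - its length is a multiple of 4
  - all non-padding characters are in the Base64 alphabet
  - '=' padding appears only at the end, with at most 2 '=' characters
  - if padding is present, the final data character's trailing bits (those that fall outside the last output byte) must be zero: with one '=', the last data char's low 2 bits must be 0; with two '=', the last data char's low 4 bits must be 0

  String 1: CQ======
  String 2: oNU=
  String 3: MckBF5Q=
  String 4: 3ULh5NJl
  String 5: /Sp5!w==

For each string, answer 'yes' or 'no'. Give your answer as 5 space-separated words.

Answer: no yes yes yes no

Derivation:
String 1: 'CQ======' → invalid (6 pad chars (max 2))
String 2: 'oNU=' → valid
String 3: 'MckBF5Q=' → valid
String 4: '3ULh5NJl' → valid
String 5: '/Sp5!w==' → invalid (bad char(s): ['!'])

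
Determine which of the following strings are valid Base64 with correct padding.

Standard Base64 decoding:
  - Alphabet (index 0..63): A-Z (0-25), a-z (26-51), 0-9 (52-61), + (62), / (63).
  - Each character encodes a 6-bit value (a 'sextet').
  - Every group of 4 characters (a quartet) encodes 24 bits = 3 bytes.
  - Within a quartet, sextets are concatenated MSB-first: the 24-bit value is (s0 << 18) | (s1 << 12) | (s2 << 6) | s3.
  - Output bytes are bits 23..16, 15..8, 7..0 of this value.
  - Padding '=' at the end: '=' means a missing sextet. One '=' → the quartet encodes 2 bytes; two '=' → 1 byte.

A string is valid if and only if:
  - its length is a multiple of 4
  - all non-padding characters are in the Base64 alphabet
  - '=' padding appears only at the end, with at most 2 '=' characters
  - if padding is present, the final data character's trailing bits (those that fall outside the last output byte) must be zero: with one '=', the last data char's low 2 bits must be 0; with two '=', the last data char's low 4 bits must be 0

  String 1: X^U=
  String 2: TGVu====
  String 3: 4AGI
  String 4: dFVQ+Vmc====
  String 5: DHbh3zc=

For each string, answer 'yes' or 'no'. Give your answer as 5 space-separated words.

Answer: no no yes no yes

Derivation:
String 1: 'X^U=' → invalid (bad char(s): ['^'])
String 2: 'TGVu====' → invalid (4 pad chars (max 2))
String 3: '4AGI' → valid
String 4: 'dFVQ+Vmc====' → invalid (4 pad chars (max 2))
String 5: 'DHbh3zc=' → valid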